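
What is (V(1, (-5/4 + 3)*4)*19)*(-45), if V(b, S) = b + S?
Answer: -6840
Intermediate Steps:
V(b, S) = S + b
(V(1, (-5/4 + 3)*4)*19)*(-45) = (((-5/4 + 3)*4 + 1)*19)*(-45) = (((7/4)*4 + 1)*19)*(-45) = ((7 + 1)*19)*(-45) = (8*19)*(-45) = 152*(-45) = -6840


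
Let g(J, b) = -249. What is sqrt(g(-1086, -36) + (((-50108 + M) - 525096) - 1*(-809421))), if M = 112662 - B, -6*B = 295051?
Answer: sqrt(14248986)/6 ≈ 629.13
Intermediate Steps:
B = -295051/6 (B = -1/6*295051 = -295051/6 ≈ -49175.)
M = 971023/6 (M = 112662 - 1*(-295051/6) = 112662 + 295051/6 = 971023/6 ≈ 1.6184e+5)
sqrt(g(-1086, -36) + (((-50108 + M) - 525096) - 1*(-809421))) = sqrt(-249 + (((-50108 + 971023/6) - 525096) - 1*(-809421))) = sqrt(-249 + ((670375/6 - 525096) + 809421)) = sqrt(-249 + (-2480201/6 + 809421)) = sqrt(-249 + 2376325/6) = sqrt(2374831/6) = sqrt(14248986)/6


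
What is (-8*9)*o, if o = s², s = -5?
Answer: -1800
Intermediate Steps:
o = 25 (o = (-5)² = 25)
(-8*9)*o = -8*9*25 = -72*25 = -1800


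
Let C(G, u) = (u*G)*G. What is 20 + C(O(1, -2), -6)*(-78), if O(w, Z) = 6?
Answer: 16868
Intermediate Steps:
C(G, u) = u*G² (C(G, u) = (G*u)*G = u*G²)
20 + C(O(1, -2), -6)*(-78) = 20 - 6*6²*(-78) = 20 - 6*36*(-78) = 20 - 216*(-78) = 20 + 16848 = 16868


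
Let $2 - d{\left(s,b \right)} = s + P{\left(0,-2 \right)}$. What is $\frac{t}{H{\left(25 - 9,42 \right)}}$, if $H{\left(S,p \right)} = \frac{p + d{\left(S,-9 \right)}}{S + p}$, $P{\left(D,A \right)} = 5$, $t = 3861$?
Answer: $\frac{223938}{23} \approx 9736.4$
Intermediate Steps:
$d{\left(s,b \right)} = -3 - s$ ($d{\left(s,b \right)} = 2 - \left(s + 5\right) = 2 - \left(5 + s\right) = -3 - s$)
$H{\left(S,p \right)} = \frac{-3 + p - S}{S + p}$ ($H{\left(S,p \right)} = \frac{p - \left(3 + S\right)}{S + p} = \frac{-3 + p - S}{S + p}$)
$\frac{t}{H{\left(25 - 9,42 \right)}} = \frac{3861}{\frac{1}{\left(25 - 9\right) + 42} \left(-3 + 42 - \left(25 - 9\right)\right)} = \frac{3861}{\frac{1}{16 + 42} \left(-3 + 42 - 16\right)} = \frac{3861}{\frac{1}{58} \left(-3 + 42 - 16\right)} = \frac{3861}{\frac{1}{58} \cdot 23} = \frac{3861}{\frac{23}{58}} = 3861 \cdot \frac{58}{23} = \frac{223938}{23}$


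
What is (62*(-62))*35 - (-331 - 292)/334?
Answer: -44935737/334 ≈ -1.3454e+5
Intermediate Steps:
(62*(-62))*35 - (-331 - 292)/334 = -3844*35 - (-623)/334 = -134540 - 1*(-623/334) = -134540 + 623/334 = -44935737/334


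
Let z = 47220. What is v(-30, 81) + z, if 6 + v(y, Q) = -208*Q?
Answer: 30366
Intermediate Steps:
v(y, Q) = -6 - 208*Q
v(-30, 81) + z = (-6 - 208*81) + 47220 = (-6 - 16848) + 47220 = -16854 + 47220 = 30366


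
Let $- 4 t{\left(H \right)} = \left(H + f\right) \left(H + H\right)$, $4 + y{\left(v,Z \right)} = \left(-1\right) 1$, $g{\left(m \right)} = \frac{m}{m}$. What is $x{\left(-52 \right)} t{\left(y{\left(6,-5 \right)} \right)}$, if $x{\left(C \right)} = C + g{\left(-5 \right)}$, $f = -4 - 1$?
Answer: $1275$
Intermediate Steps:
$g{\left(m \right)} = 1$
$f = -5$ ($f = -4 - 1 = -5$)
$y{\left(v,Z \right)} = -5$ ($y{\left(v,Z \right)} = -4 - 1 = -5$)
$x{\left(C \right)} = 1 + C$ ($x{\left(C \right)} = C + 1 = 1 + C$)
$t{\left(H \right)} = - \frac{H \left(-5 + H\right)}{2}$ ($t{\left(H \right)} = - \frac{\left(H - 5\right) \left(H + H\right)}{4} = - \frac{\left(-5 + H\right) 2 H}{4} = - \frac{2 H \left(-5 + H\right)}{4} = - \frac{H \left(-5 + H\right)}{2}$)
$x{\left(-52 \right)} t{\left(y{\left(6,-5 \right)} \right)} = \left(1 - 52\right) \frac{1}{2} \left(-5\right) \left(5 - -5\right) = - 51 \cdot \frac{1}{2} \left(-5\right) \left(5 + 5\right) = - 51 \cdot \frac{1}{2} \left(-5\right) 10 = \left(-51\right) \left(-25\right) = 1275$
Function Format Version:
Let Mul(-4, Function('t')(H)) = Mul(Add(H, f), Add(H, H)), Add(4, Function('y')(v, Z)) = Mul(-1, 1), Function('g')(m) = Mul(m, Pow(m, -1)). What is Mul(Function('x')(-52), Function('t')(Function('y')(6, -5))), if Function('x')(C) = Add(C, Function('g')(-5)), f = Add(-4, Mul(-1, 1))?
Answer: 1275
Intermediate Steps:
Function('g')(m) = 1
f = -5 (f = Add(-4, -1) = -5)
Function('y')(v, Z) = -5 (Function('y')(v, Z) = Add(-4, Mul(-1, 1)) = Add(-4, -1) = -5)
Function('x')(C) = Add(1, C) (Function('x')(C) = Add(C, 1) = Add(1, C))
Function('t')(H) = Mul(Rational(-1, 2), H, Add(-5, H)) (Function('t')(H) = Mul(Rational(-1, 4), Mul(Add(H, -5), Add(H, H))) = Mul(Rational(-1, 4), Mul(Add(-5, H), Mul(2, H))) = Mul(Rational(-1, 4), Mul(2, H, Add(-5, H))) = Mul(Rational(-1, 2), H, Add(-5, H)))
Mul(Function('x')(-52), Function('t')(Function('y')(6, -5))) = Mul(Add(1, -52), Mul(Rational(1, 2), -5, Add(5, Mul(-1, -5)))) = Mul(-51, Mul(Rational(1, 2), -5, Add(5, 5))) = Mul(-51, Mul(Rational(1, 2), -5, 10)) = Mul(-51, -25) = 1275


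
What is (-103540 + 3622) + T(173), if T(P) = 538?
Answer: -99380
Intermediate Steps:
(-103540 + 3622) + T(173) = (-103540 + 3622) + 538 = -99918 + 538 = -99380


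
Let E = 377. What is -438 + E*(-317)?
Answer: -119947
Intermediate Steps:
-438 + E*(-317) = -438 + 377*(-317) = -438 - 119509 = -119947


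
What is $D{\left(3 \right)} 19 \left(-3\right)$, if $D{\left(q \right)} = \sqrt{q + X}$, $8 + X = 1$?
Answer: $- 114 i \approx - 114.0 i$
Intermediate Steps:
$X = -7$ ($X = -8 + 1 = -7$)
$D{\left(q \right)} = \sqrt{-7 + q}$ ($D{\left(q \right)} = \sqrt{q - 7} = \sqrt{-7 + q}$)
$D{\left(3 \right)} 19 \left(-3\right) = \sqrt{-7 + 3} \cdot 19 \left(-3\right) = \sqrt{-4} \cdot 19 \left(-3\right) = 2 i 19 \left(-3\right) = 38 i \left(-3\right) = - 114 i$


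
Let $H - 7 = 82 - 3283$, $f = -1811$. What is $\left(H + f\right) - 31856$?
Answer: $-36861$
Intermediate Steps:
$H = -3194$ ($H = 7 + \left(82 - 3283\right) = 7 - 3201 = -3194$)
$\left(H + f\right) - 31856 = \left(-3194 - 1811\right) - 31856 = -5005 - 31856 = -36861$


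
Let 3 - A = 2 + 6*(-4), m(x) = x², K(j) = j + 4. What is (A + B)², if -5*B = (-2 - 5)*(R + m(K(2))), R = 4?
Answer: 6561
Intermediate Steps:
K(j) = 4 + j
B = 56 (B = -(-2 - 5)*(4 + (4 + 2)²)/5 = -(-7)*(4 + 6²)/5 = -(-7)*(4 + 36)/5 = -(-7)*40/5 = -⅕*(-280) = 56)
A = 25 (A = 3 - (2 + 6*(-4)) = 3 - (2 - 24) = 3 - 1*(-22) = 3 + 22 = 25)
(A + B)² = (25 + 56)² = 81² = 6561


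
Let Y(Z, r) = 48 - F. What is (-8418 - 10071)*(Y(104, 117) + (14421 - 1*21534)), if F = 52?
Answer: 131586213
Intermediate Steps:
Y(Z, r) = -4 (Y(Z, r) = 48 - 1*52 = 48 - 52 = -4)
(-8418 - 10071)*(Y(104, 117) + (14421 - 1*21534)) = (-8418 - 10071)*(-4 + (14421 - 1*21534)) = -18489*(-4 + (14421 - 21534)) = -18489*(-4 - 7113) = -18489*(-7117) = 131586213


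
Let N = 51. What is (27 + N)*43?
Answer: 3354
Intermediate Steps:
(27 + N)*43 = (27 + 51)*43 = 78*43 = 3354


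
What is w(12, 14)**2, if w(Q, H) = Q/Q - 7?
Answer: 36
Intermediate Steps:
w(Q, H) = -6 (w(Q, H) = 1 - 7 = -6)
w(12, 14)**2 = (-6)**2 = 36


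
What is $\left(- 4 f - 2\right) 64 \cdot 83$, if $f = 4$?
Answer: $-95616$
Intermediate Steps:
$\left(- 4 f - 2\right) 64 \cdot 83 = \left(\left(-4\right) 4 - 2\right) 64 \cdot 83 = \left(-16 - 2\right) 64 \cdot 83 = \left(-18\right) 64 \cdot 83 = \left(-1152\right) 83 = -95616$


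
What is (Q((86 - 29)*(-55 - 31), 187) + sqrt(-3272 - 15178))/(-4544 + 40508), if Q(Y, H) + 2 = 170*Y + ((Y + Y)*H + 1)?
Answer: -2666689/35964 + 5*I*sqrt(82)/11988 ≈ -74.149 + 0.0037769*I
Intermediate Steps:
Q(Y, H) = -1 + 170*Y + 2*H*Y (Q(Y, H) = -2 + (170*Y + ((Y + Y)*H + 1)) = -2 + (170*Y + ((2*Y)*H + 1)) = -2 + (170*Y + (2*H*Y + 1)) = -2 + (170*Y + (1 + 2*H*Y)) = -2 + (1 + 170*Y + 2*H*Y) = -1 + 170*Y + 2*H*Y)
(Q((86 - 29)*(-55 - 31), 187) + sqrt(-3272 - 15178))/(-4544 + 40508) = ((-1 + 170*((86 - 29)*(-55 - 31)) + 2*187*((86 - 29)*(-55 - 31))) + sqrt(-3272 - 15178))/(-4544 + 40508) = ((-1 + 170*(57*(-86)) + 2*187*(57*(-86))) + sqrt(-18450))/35964 = ((-1 + 170*(-4902) + 2*187*(-4902)) + 15*I*sqrt(82))*(1/35964) = ((-1 - 833340 - 1833348) + 15*I*sqrt(82))*(1/35964) = (-2666689 + 15*I*sqrt(82))*(1/35964) = -2666689/35964 + 5*I*sqrt(82)/11988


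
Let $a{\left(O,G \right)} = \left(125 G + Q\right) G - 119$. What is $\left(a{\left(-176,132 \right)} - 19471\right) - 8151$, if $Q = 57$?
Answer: $2157783$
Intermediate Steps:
$a{\left(O,G \right)} = -119 + G \left(57 + 125 G\right)$ ($a{\left(O,G \right)} = \left(125 G + 57\right) G - 119 = \left(57 + 125 G\right) G - 119 = G \left(57 + 125 G\right) - 119 = -119 + G \left(57 + 125 G\right)$)
$\left(a{\left(-176,132 \right)} - 19471\right) - 8151 = \left(\left(-119 + 57 \cdot 132 + 125 \cdot 132^{2}\right) - 19471\right) - 8151 = \left(\left(-119 + 7524 + 125 \cdot 17424\right) - 19471\right) - 8151 = \left(\left(-119 + 7524 + 2178000\right) - 19471\right) - 8151 = \left(2185405 - 19471\right) - 8151 = 2165934 - 8151 = 2157783$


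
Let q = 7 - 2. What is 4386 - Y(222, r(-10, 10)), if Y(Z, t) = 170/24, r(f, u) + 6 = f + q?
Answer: 52547/12 ≈ 4378.9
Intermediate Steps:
q = 5
r(f, u) = -1 + f (r(f, u) = -6 + (f + 5) = -6 + (5 + f) = -1 + f)
Y(Z, t) = 85/12 (Y(Z, t) = 170*(1/24) = 85/12)
4386 - Y(222, r(-10, 10)) = 4386 - 1*85/12 = 4386 - 85/12 = 52547/12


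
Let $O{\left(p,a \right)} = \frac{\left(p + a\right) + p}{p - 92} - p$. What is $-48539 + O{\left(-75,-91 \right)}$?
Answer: $- \frac{8093247}{167} \approx -48463.0$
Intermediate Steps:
$O{\left(p,a \right)} = - p + \frac{a + 2 p}{-92 + p}$ ($O{\left(p,a \right)} = \frac{\left(a + p\right) + p}{-92 + p} - p = \frac{a + 2 p}{-92 + p} - p = - p + \frac{a + 2 p}{-92 + p}$)
$-48539 + O{\left(-75,-91 \right)} = -48539 + \frac{-91 - \left(-75\right)^{2} + 94 \left(-75\right)}{-92 - 75} = -48539 + \frac{-91 - 5625 - 7050}{-167} = -48539 - \frac{-91 - 5625 - 7050}{167} = -48539 - - \frac{12766}{167} = -48539 + \frac{12766}{167} = - \frac{8093247}{167}$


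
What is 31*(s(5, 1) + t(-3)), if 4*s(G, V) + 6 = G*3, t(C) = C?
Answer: -93/4 ≈ -23.250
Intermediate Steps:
s(G, V) = -3/2 + 3*G/4 (s(G, V) = -3/2 + (G*3)/4 = -3/2 + (3*G)/4 = -3/2 + 3*G/4)
31*(s(5, 1) + t(-3)) = 31*((-3/2 + (¾)*5) - 3) = 31*((-3/2 + 15/4) - 3) = 31*(9/4 - 3) = 31*(-¾) = -93/4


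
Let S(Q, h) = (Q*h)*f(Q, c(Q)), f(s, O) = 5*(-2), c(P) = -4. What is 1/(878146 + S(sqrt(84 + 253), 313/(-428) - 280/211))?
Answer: 1790437579670536/1572265307732636876431 - 41966804910*sqrt(337)/1572265307732636876431 ≈ 1.1383e-6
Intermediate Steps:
f(s, O) = -10
S(Q, h) = -10*Q*h (S(Q, h) = (Q*h)*(-10) = -10*Q*h)
1/(878146 + S(sqrt(84 + 253), 313/(-428) - 280/211)) = 1/(878146 - 10*sqrt(84 + 253)*(313/(-428) - 280/211)) = 1/(878146 - 10*sqrt(337)*(313*(-1/428) - 280*1/211)) = 1/(878146 - 10*sqrt(337)*(-313/428 - 280/211)) = 1/(878146 - 10*sqrt(337)*(-185883/90308)) = 1/(878146 + 929415*sqrt(337)/45154)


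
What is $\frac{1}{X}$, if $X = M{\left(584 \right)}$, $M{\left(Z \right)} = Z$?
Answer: $\frac{1}{584} \approx 0.0017123$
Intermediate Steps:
$X = 584$
$\frac{1}{X} = \frac{1}{584}$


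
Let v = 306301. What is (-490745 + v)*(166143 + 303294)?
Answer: -86584838028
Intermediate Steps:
(-490745 + v)*(166143 + 303294) = (-490745 + 306301)*(166143 + 303294) = -184444*469437 = -86584838028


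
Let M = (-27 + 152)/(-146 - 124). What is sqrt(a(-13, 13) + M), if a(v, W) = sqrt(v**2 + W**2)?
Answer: sqrt(-150 + 4212*sqrt(2))/18 ≈ 4.2334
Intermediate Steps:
a(v, W) = sqrt(W**2 + v**2)
M = -25/54 (M = 125/(-270) = 125*(-1/270) = -25/54 ≈ -0.46296)
sqrt(a(-13, 13) + M) = sqrt(sqrt(13**2 + (-13)**2) - 25/54) = sqrt(sqrt(169 + 169) - 25/54) = sqrt(sqrt(338) - 25/54) = sqrt(13*sqrt(2) - 25/54) = sqrt(-25/54 + 13*sqrt(2))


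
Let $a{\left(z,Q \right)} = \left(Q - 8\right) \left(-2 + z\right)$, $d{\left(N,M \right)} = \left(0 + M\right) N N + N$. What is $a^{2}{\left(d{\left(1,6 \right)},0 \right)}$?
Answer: $1600$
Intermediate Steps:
$d{\left(N,M \right)} = N + M N^{2}$ ($d{\left(N,M \right)} = M N N + N = M N^{2} + N = N + M N^{2}$)
$a{\left(z,Q \right)} = \left(-8 + Q\right) \left(-2 + z\right)$
$a^{2}{\left(d{\left(1,6 \right)},0 \right)} = \left(16 - 8 \cdot 1 \left(1 + 6 \cdot 1\right) - 0 + 0 \cdot 1 \left(1 + 6 \cdot 1\right)\right)^{2} = \left(16 - 8 \cdot 1 \left(1 + 6\right) + 0 + 0 \cdot 1 \left(1 + 6\right)\right)^{2} = \left(16 - 8 \cdot 1 \cdot 7 + 0 + 0 \cdot 1 \cdot 7\right)^{2} = \left(16 - 56 + 0 + 0 \cdot 7\right)^{2} = \left(16 - 56 + 0 + 0\right)^{2} = \left(-40\right)^{2} = 1600$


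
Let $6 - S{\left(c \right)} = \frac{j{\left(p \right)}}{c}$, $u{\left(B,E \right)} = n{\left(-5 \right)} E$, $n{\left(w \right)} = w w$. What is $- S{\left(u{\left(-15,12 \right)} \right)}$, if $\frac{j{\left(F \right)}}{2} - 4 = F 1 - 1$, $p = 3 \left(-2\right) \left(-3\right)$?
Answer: $- \frac{293}{50} \approx -5.86$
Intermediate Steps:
$p = 18$ ($p = \left(-6\right) \left(-3\right) = 18$)
$n{\left(w \right)} = w^{2}$
$j{\left(F \right)} = 6 + 2 F$ ($j{\left(F \right)} = 8 + 2 \left(F 1 - 1\right) = 8 + 2 \left(F - 1\right) = 8 + 2 \left(-1 + F\right) = 8 + \left(-2 + 2 F\right) = 6 + 2 F$)
$u{\left(B,E \right)} = 25 E$ ($u{\left(B,E \right)} = \left(-5\right)^{2} E = 25 E$)
$S{\left(c \right)} = 6 - \frac{42}{c}$ ($S{\left(c \right)} = 6 - \frac{6 + 2 \cdot 18}{c} = 6 - \frac{6 + 36}{c} = 6 - \frac{42}{c}$)
$- S{\left(u{\left(-15,12 \right)} \right)} = - (6 - \frac{42}{25 \cdot 12}) = - (6 - \frac{42}{300}) = - (6 - \frac{7}{50}) = \left(-1\right) \frac{293}{50} = - \frac{293}{50}$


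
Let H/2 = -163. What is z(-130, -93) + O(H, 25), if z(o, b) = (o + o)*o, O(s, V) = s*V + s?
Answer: 25324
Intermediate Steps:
H = -326 (H = 2*(-163) = -326)
O(s, V) = s + V*s (O(s, V) = V*s + s = s + V*s)
z(o, b) = 2*o² (z(o, b) = (2*o)*o = 2*o²)
z(-130, -93) + O(H, 25) = 2*(-130)² - 326*(1 + 25) = 2*16900 - 326*26 = 33800 - 8476 = 25324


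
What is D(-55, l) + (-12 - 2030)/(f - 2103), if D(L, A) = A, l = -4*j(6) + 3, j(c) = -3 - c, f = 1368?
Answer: 30707/735 ≈ 41.778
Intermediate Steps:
l = 39 (l = -4*(-3 - 1*6) + 3 = -4*(-3 - 6) + 3 = -4*(-9) + 3 = 36 + 3 = 39)
D(-55, l) + (-12 - 2030)/(f - 2103) = 39 + (-12 - 2030)/(1368 - 2103) = 39 - 2042/(-735) = 39 - 2042*(-1/735) = 39 + 2042/735 = 30707/735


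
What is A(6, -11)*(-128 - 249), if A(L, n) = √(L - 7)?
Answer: -377*I ≈ -377.0*I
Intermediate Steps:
A(L, n) = √(-7 + L)
A(6, -11)*(-128 - 249) = √(-7 + 6)*(-128 - 249) = √(-1)*(-377) = I*(-377) = -377*I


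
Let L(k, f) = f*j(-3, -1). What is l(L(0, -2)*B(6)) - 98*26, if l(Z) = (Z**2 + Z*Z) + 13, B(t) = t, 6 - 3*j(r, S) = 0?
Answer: -1383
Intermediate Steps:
j(r, S) = 2 (j(r, S) = 2 - 1/3*0 = 2 + 0 = 2)
L(k, f) = 2*f (L(k, f) = f*2 = 2*f)
l(Z) = 13 + 2*Z**2 (l(Z) = (Z**2 + Z**2) + 13 = 2*Z**2 + 13 = 13 + 2*Z**2)
l(L(0, -2)*B(6)) - 98*26 = (13 + 2*((2*(-2))*6)**2) - 98*26 = (13 + 2*(-4*6)**2) - 2548 = (13 + 2*(-24)**2) - 2548 = (13 + 2*576) - 2548 = (13 + 1152) - 2548 = 1165 - 2548 = -1383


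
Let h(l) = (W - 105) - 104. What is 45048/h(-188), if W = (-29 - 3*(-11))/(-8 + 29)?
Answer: -946008/4385 ≈ -215.74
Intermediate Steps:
W = 4/21 (W = (-29 + 33)/21 = 4*(1/21) = 4/21 ≈ 0.19048)
h(l) = -4385/21 (h(l) = (4/21 - 105) - 104 = -2201/21 - 104 = -4385/21)
45048/h(-188) = 45048/(-4385/21) = 45048*(-21/4385) = -946008/4385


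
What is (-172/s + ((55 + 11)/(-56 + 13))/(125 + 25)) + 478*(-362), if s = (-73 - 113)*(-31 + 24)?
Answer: -121095018311/699825 ≈ -1.7304e+5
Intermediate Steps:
s = 1302 (s = -186*(-7) = 1302)
(-172/s + ((55 + 11)/(-56 + 13))/(125 + 25)) + 478*(-362) = (-172/1302 + ((55 + 11)/(-56 + 13))/(125 + 25)) + 478*(-362) = (-172*1/1302 + (66/(-43))/150) - 173036 = (-86/651 + (66*(-1/43))*(1/150)) - 173036 = (-86/651 - 66/43*1/150) - 173036 = (-86/651 - 11/1075) - 173036 = -99611/699825 - 173036 = -121095018311/699825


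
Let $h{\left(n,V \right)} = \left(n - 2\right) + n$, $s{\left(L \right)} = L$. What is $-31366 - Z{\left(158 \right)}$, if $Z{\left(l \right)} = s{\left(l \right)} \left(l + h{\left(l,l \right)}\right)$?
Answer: $-105942$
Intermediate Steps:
$h{\left(n,V \right)} = -2 + 2 n$ ($h{\left(n,V \right)} = \left(-2 + n\right) + n = -2 + 2 n$)
$Z{\left(l \right)} = l \left(-2 + 3 l\right)$ ($Z{\left(l \right)} = l \left(l + \left(-2 + 2 l\right)\right) = l \left(-2 + 3 l\right)$)
$-31366 - Z{\left(158 \right)} = -31366 - 158 \left(-2 + 3 \cdot 158\right) = -31366 - 158 \left(-2 + 474\right) = -31366 - 158 \cdot 472 = -31366 - 74576 = -105942$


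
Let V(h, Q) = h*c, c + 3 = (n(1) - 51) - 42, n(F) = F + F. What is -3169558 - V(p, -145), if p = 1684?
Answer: -3011262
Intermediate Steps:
n(F) = 2*F
c = -94 (c = -3 + ((2*1 - 51) - 42) = -3 + ((2 - 51) - 42) = -3 + (-49 - 42) = -3 - 91 = -94)
V(h, Q) = -94*h (V(h, Q) = h*(-94) = -94*h)
-3169558 - V(p, -145) = -3169558 - (-94)*1684 = -3169558 - 1*(-158296) = -3169558 + 158296 = -3011262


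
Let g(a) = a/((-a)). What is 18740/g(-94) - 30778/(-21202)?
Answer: -198647351/10601 ≈ -18739.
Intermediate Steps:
g(a) = -1 (g(a) = a*(-1/a) = -1)
18740/g(-94) - 30778/(-21202) = 18740/(-1) - 30778/(-21202) = 18740*(-1) - 30778*(-1/21202) = -18740 + 15389/10601 = -198647351/10601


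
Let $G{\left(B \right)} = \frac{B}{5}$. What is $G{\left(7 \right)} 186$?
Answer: $\frac{1302}{5} \approx 260.4$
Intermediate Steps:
$G{\left(B \right)} = \frac{B}{5}$ ($G{\left(B \right)} = B \frac{1}{5} = \frac{B}{5}$)
$G{\left(7 \right)} 186 = \frac{1}{5} \cdot 7 \cdot 186 = \frac{7}{5} \cdot 186 = \frac{1302}{5}$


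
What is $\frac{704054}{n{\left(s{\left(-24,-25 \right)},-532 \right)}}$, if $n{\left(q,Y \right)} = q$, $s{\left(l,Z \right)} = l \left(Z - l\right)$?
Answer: $\frac{352027}{12} \approx 29336.0$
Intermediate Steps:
$\frac{704054}{n{\left(s{\left(-24,-25 \right)},-532 \right)}} = \frac{704054}{\left(-24\right) \left(-25 - -24\right)} = \frac{704054}{\left(-24\right) \left(-25 + 24\right)} = \frac{704054}{\left(-24\right) \left(-1\right)} = \frac{704054}{24} = 704054 \cdot \frac{1}{24} = \frac{352027}{12}$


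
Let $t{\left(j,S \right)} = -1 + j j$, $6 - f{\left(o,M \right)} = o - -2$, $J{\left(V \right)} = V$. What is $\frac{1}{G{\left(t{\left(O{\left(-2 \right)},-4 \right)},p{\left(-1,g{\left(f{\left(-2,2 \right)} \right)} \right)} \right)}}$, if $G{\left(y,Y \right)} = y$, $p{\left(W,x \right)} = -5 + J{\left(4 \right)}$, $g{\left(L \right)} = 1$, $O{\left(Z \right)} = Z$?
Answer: $\frac{1}{3} \approx 0.33333$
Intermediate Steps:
$f{\left(o,M \right)} = 4 - o$ ($f{\left(o,M \right)} = 6 - \left(o - -2\right) = 6 - \left(o + 2\right) = 6 - \left(2 + o\right) = 4 - o$)
$t{\left(j,S \right)} = -1 + j^{2}$
$p{\left(W,x \right)} = -1$ ($p{\left(W,x \right)} = -5 + 4 = -1$)
$\frac{1}{G{\left(t{\left(O{\left(-2 \right)},-4 \right)},p{\left(-1,g{\left(f{\left(-2,2 \right)} \right)} \right)} \right)}} = \frac{1}{-1 + \left(-2\right)^{2}} = \frac{1}{-1 + 4} = \frac{1}{3}$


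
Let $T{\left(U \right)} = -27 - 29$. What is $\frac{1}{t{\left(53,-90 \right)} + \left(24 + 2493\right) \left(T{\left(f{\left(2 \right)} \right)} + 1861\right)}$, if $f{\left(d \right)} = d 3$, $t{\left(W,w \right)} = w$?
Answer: $\frac{1}{4543095} \approx 2.2011 \cdot 10^{-7}$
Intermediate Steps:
$f{\left(d \right)} = 3 d$
$T{\left(U \right)} = -56$ ($T{\left(U \right)} = -27 - 29 = -56$)
$\frac{1}{t{\left(53,-90 \right)} + \left(24 + 2493\right) \left(T{\left(f{\left(2 \right)} \right)} + 1861\right)} = \frac{1}{-90 + \left(24 + 2493\right) \left(-56 + 1861\right)} = \frac{1}{-90 + 2517 \cdot 1805} = \frac{1}{-90 + 4543185} = \frac{1}{4543095}$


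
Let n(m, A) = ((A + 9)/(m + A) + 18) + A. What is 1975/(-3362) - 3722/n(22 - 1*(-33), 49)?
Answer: -657633103/11810706 ≈ -55.681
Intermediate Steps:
n(m, A) = 18 + A + (9 + A)/(A + m) (n(m, A) = ((9 + A)/(A + m) + 18) + A = (18 + (9 + A)/(A + m)) + A = 18 + A + (9 + A)/(A + m))
1975/(-3362) - 3722/n(22 - 1*(-33), 49) = 1975/(-3362) - 3722*(49 + (22 - 1*(-33)))/(9 + 49² + 18*(22 - 1*(-33)) + 19*49 + 49*(22 - 1*(-33))) = 1975*(-1/3362) - 3722*(49 + (22 + 33))/(9 + 2401 + 18*(22 + 33) + 931 + 49*(22 + 33)) = -1975/3362 - 3722*(49 + 55)/(9 + 2401 + 18*55 + 931 + 49*55) = -1975/3362 - 3722*104/(9 + 2401 + 990 + 931 + 2695) = -1975/3362 - 3722/((1/104)*7026) = -1975/3362 - 3722/3513/52 = -1975/3362 - 3722*52/3513 = -1975/3362 - 193544/3513 = -657633103/11810706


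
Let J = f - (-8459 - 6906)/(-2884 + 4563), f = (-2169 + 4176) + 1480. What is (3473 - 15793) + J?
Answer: -14815242/1679 ≈ -8823.8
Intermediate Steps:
f = 3487 (f = 2007 + 1480 = 3487)
J = 5870038/1679 (J = 3487 - (-8459 - 6906)/(-2884 + 4563) = 3487 - (-15365)/1679 = 3487 - 1*(-15365/1679) = 3487 + 15365/1679 = 5870038/1679 ≈ 3496.2)
(3473 - 15793) + J = (3473 - 15793) + 5870038/1679 = -12320 + 5870038/1679 = -14815242/1679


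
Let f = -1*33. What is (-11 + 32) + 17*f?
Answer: -540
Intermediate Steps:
f = -33
(-11 + 32) + 17*f = (-11 + 32) + 17*(-33) = 21 - 561 = -540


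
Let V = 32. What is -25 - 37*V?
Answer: -1209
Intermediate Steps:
-25 - 37*V = -25 - 37*32 = -25 - 1184 = -1209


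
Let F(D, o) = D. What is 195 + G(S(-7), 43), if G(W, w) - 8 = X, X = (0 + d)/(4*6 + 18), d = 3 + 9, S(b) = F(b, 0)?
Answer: 1423/7 ≈ 203.29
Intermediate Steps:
S(b) = b
d = 12
X = 2/7 (X = (0 + 12)/(4*6 + 18) = 12/(24 + 18) = 12/42 = 12*(1/42) = 2/7 ≈ 0.28571)
G(W, w) = 58/7 (G(W, w) = 8 + 2/7 = 58/7)
195 + G(S(-7), 43) = 195 + 58/7 = 1423/7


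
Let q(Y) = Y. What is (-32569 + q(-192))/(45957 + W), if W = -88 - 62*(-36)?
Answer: -32761/48101 ≈ -0.68109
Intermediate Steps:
W = 2144 (W = -88 + 2232 = 2144)
(-32569 + q(-192))/(45957 + W) = (-32569 - 192)/(45957 + 2144) = -32761/48101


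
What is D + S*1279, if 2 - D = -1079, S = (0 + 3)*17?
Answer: 66310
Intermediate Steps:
S = 51 (S = 3*17 = 51)
D = 1081 (D = 2 - 1*(-1079) = 2 + 1079 = 1081)
D + S*1279 = 1081 + 51*1279 = 1081 + 65229 = 66310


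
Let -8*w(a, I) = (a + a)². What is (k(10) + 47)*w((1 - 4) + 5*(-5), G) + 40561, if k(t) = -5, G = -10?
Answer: 24097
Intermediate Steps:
w(a, I) = -a²/2 (w(a, I) = -(a + a)²/8 = -4*a²/8 = -a²/2)
(k(10) + 47)*w((1 - 4) + 5*(-5), G) + 40561 = (-5 + 47)*(-((1 - 4) + 5*(-5))²/2) + 40561 = 42*(-(-3 - 25)²/2) + 40561 = 42*(-½*(-28)²) + 40561 = 42*(-½*784) + 40561 = 42*(-392) + 40561 = -16464 + 40561 = 24097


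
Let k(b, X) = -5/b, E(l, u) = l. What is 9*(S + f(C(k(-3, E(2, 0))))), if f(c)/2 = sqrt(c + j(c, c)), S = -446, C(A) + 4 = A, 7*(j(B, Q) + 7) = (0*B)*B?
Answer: -4014 + 12*I*sqrt(21) ≈ -4014.0 + 54.991*I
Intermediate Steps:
j(B, Q) = -7 (j(B, Q) = -7 + ((0*B)*B)/7 = -7 + (0*B)/7 = -7 + (1/7)*0 = -7 + 0 = -7)
C(A) = -4 + A
f(c) = 2*sqrt(-7 + c) (f(c) = 2*sqrt(c - 7) = 2*sqrt(-7 + c))
9*(S + f(C(k(-3, E(2, 0))))) = 9*(-446 + 2*sqrt(-7 + (-4 - 5/(-3)))) = 9*(-446 + 2*sqrt(-7 + (-4 - 5*(-1/3)))) = 9*(-446 + 2*sqrt(-7 + (-4 + 5/3))) = 9*(-446 + 2*sqrt(-7 - 7/3)) = 9*(-446 + 2*sqrt(-28/3)) = 9*(-446 + 2*(2*I*sqrt(21)/3)) = 9*(-446 + 4*I*sqrt(21)/3) = -4014 + 12*I*sqrt(21)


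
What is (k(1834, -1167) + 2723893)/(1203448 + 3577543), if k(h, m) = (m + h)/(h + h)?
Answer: 9991240191/17536674988 ≈ 0.56973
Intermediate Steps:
k(h, m) = (h + m)/(2*h) (k(h, m) = (h + m)/((2*h)) = (h + m)*(1/(2*h)) = (h + m)/(2*h))
(k(1834, -1167) + 2723893)/(1203448 + 3577543) = ((½)*(1834 - 1167)/1834 + 2723893)/(1203448 + 3577543) = ((½)*(1/1834)*667 + 2723893)/4780991 = (667/3668 + 2723893)*(1/4780991) = (9991240191/3668)*(1/4780991) = 9991240191/17536674988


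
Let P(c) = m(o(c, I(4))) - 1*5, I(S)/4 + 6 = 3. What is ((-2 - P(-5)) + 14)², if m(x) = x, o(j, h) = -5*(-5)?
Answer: 64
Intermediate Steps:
I(S) = -12 (I(S) = -24 + 4*3 = -24 + 12 = -12)
o(j, h) = 25
P(c) = 20 (P(c) = 25 - 1*5 = 25 - 5 = 20)
((-2 - P(-5)) + 14)² = ((-2 - 1*20) + 14)² = ((-2 - 20) + 14)² = (-22 + 14)² = (-8)² = 64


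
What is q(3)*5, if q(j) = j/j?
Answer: 5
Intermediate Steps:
q(j) = 1
q(3)*5 = 1*5 = 5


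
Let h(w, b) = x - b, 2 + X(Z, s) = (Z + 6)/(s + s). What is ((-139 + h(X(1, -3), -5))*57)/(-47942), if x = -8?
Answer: 4047/23971 ≈ 0.16883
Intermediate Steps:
X(Z, s) = -2 + (6 + Z)/(2*s) (X(Z, s) = -2 + (Z + 6)/(s + s) = -2 + (6 + Z)/((2*s)) = -2 + (6 + Z)*(1/(2*s)) = -2 + (6 + Z)/(2*s))
h(w, b) = -8 - b
((-139 + h(X(1, -3), -5))*57)/(-47942) = ((-139 + (-8 - 1*(-5)))*57)/(-47942) = ((-139 + (-8 + 5))*57)*(-1/47942) = ((-139 - 3)*57)*(-1/47942) = -142*57*(-1/47942) = -8094*(-1/47942) = 4047/23971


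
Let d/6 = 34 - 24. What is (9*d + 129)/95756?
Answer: 669/95756 ≈ 0.0069865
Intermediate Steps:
d = 60 (d = 6*(34 - 24) = 6*10 = 60)
(9*d + 129)/95756 = (9*60 + 129)/95756 = (540 + 129)*(1/95756) = 669*(1/95756) = 669/95756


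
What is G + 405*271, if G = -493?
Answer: 109262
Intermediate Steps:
G + 405*271 = -493 + 405*271 = -493 + 109755 = 109262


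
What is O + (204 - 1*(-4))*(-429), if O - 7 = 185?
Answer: -89040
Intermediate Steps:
O = 192 (O = 7 + 185 = 192)
O + (204 - 1*(-4))*(-429) = 192 + (204 - 1*(-4))*(-429) = 192 + (204 + 4)*(-429) = 192 + 208*(-429) = 192 - 89232 = -89040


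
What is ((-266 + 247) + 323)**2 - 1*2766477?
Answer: -2674061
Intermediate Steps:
((-266 + 247) + 323)**2 - 1*2766477 = (-19 + 323)**2 - 2766477 = 304**2 - 2766477 = 92416 - 2766477 = -2674061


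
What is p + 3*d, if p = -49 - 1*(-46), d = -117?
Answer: -354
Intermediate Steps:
p = -3 (p = -49 + 46 = -3)
p + 3*d = -3 + 3*(-117) = -3 - 351 = -354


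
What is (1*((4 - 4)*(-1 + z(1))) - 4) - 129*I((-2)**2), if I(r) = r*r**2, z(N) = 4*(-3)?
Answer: -8260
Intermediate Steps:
z(N) = -12
I(r) = r**3
(1*((4 - 4)*(-1 + z(1))) - 4) - 129*I((-2)**2) = (1*((4 - 4)*(-1 - 12)) - 4) - 129*((-2)**2)**3 = (1*(0*(-13)) - 4) - 129*4**3 = (1*0 - 4) - 129*64 = (0 - 4) - 8256 = -4 - 8256 = -8260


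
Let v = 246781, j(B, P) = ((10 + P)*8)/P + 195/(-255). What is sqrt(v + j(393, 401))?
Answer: 2*sqrt(2867156508230)/6817 ≈ 496.78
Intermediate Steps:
j(B, P) = -13/17 + (80 + 8*P)/P (j(B, P) = (80 + 8*P)/P + 195*(-1/255) = (80 + 8*P)/P - 13/17 = -13/17 + (80 + 8*P)/P)
sqrt(v + j(393, 401)) = sqrt(246781 + (123/17 + 80/401)) = sqrt(246781 + 50683/6817) = sqrt(1682356760/6817) = 2*sqrt(2867156508230)/6817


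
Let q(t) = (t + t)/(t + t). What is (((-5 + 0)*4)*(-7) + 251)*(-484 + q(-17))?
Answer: -188853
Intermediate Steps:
q(t) = 1 (q(t) = (2*t)/((2*t)) = (2*t)*(1/(2*t)) = 1)
(((-5 + 0)*4)*(-7) + 251)*(-484 + q(-17)) = (((-5 + 0)*4)*(-7) + 251)*(-484 + 1) = (-5*4*(-7) + 251)*(-483) = (-20*(-7) + 251)*(-483) = (140 + 251)*(-483) = 391*(-483) = -188853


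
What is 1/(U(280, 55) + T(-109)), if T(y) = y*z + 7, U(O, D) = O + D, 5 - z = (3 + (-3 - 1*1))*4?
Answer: -1/639 ≈ -0.0015649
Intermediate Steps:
z = 9 (z = 5 - (3 + (-3 - 1*1))*4 = 5 - (3 + (-3 - 1))*4 = 5 - (3 - 4)*4 = 5 - (-1)*4 = 5 - 1*(-4) = 5 + 4 = 9)
U(O, D) = D + O
T(y) = 7 + 9*y (T(y) = y*9 + 7 = 9*y + 7 = 7 + 9*y)
1/(U(280, 55) + T(-109)) = 1/((55 + 280) + (7 + 9*(-109))) = 1/(335 + (7 - 981)) = 1/(335 - 974) = 1/(-639) = -1/639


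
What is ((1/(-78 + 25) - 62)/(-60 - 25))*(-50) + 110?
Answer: 66240/901 ≈ 73.518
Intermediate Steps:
((1/(-78 + 25) - 62)/(-60 - 25))*(-50) + 110 = ((1/(-53) - 62)/(-85))*(-50) + 110 = ((-1/53 - 62)*(-1/85))*(-50) + 110 = -3287/53*(-1/85)*(-50) + 110 = (3287/4505)*(-50) + 110 = -32870/901 + 110 = 66240/901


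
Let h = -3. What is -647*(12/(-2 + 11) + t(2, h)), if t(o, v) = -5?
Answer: 7117/3 ≈ 2372.3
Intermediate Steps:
-647*(12/(-2 + 11) + t(2, h)) = -647*(12/(-2 + 11) - 5) = -647*(12/9 - 5) = -647*((1/9)*12 - 5) = -647*(4/3 - 5) = -647*(-11/3) = 7117/3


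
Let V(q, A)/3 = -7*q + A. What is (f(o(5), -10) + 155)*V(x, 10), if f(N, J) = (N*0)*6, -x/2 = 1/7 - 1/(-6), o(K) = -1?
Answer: 6665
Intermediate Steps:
x = -13/21 (x = -2*(1/7 - 1/(-6)) = -2*(1*(1/7) - 1*(-1/6)) = -2*(1/7 + 1/6) = -2*13/42 = -13/21 ≈ -0.61905)
f(N, J) = 0 (f(N, J) = 0*6 = 0)
V(q, A) = -21*q + 3*A (V(q, A) = 3*(-7*q + A) = 3*(A - 7*q) = -21*q + 3*A)
(f(o(5), -10) + 155)*V(x, 10) = (0 + 155)*(-21*(-13/21) + 3*10) = 155*(13 + 30) = 155*43 = 6665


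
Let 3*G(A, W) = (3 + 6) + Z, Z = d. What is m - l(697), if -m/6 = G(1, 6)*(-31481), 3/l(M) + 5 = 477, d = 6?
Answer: 445770957/472 ≈ 9.4443e+5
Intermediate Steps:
Z = 6
l(M) = 3/472 (l(M) = 3/(-5 + 477) = 3/472)
G(A, W) = 5 (G(A, W) = ((3 + 6) + 6)/3 = (9 + 6)/3 = (1/3)*15 = 5)
m = 944430 (m = -30*(-31481) = -6*(-157405) = 944430)
m - l(697) = 944430 - 1*3/472 = 944430 - 3/472 = 445770957/472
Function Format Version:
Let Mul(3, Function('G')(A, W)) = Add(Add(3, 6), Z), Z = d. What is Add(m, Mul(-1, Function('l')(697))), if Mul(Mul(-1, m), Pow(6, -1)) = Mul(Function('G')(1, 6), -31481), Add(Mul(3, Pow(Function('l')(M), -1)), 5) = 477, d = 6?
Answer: Rational(445770957, 472) ≈ 9.4443e+5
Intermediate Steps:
Z = 6
Function('l')(M) = Rational(3, 472) (Function('l')(M) = Mul(3, Pow(Add(-5, 477), -1)) = Mul(3, Pow(472, -1)) = Mul(3, Rational(1, 472)) = Rational(3, 472))
Function('G')(A, W) = 5 (Function('G')(A, W) = Mul(Rational(1, 3), Add(Add(3, 6), 6)) = Mul(Rational(1, 3), Add(9, 6)) = Mul(Rational(1, 3), 15) = 5)
m = 944430 (m = Mul(-6, Mul(5, -31481)) = Mul(-6, -157405) = 944430)
Add(m, Mul(-1, Function('l')(697))) = Add(944430, Mul(-1, Rational(3, 472))) = Add(944430, Rational(-3, 472)) = Rational(445770957, 472)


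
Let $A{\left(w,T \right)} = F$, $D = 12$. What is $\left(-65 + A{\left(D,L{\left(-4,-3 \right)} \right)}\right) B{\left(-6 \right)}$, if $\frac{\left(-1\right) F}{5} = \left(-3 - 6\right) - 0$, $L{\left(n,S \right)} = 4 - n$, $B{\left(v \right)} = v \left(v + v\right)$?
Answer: $-1440$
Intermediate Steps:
$B{\left(v \right)} = 2 v^{2}$ ($B{\left(v \right)} = v 2 v = 2 v^{2}$)
$F = 45$ ($F = - 5 \left(\left(-3 - 6\right) - 0\right) = - 5 \left(\left(-3 - 6\right) + 0\right) = - 5 \left(-9 + 0\right) = \left(-5\right) \left(-9\right) = 45$)
$A{\left(w,T \right)} = 45$
$\left(-65 + A{\left(D,L{\left(-4,-3 \right)} \right)}\right) B{\left(-6 \right)} = \left(-65 + 45\right) 2 \left(-6\right)^{2} = - 20 \cdot 2 \cdot 36 = \left(-20\right) 72 = -1440$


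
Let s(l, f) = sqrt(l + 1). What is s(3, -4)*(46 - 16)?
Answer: 60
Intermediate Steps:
s(l, f) = sqrt(1 + l)
s(3, -4)*(46 - 16) = sqrt(1 + 3)*(46 - 16) = sqrt(4)*30 = 2*30 = 60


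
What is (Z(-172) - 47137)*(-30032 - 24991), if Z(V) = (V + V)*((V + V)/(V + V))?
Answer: 2612547063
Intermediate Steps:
Z(V) = 2*V (Z(V) = (2*V)*((2*V)/((2*V))) = (2*V)*((2*V)*(1/(2*V))) = (2*V)*1 = 2*V)
(Z(-172) - 47137)*(-30032 - 24991) = (2*(-172) - 47137)*(-30032 - 24991) = (-344 - 47137)*(-55023) = -47481*(-55023) = 2612547063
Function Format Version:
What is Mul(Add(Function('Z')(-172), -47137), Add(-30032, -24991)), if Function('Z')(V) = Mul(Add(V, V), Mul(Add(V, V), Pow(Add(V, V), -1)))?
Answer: 2612547063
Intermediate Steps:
Function('Z')(V) = Mul(2, V) (Function('Z')(V) = Mul(Mul(2, V), Mul(Mul(2, V), Pow(Mul(2, V), -1))) = Mul(Mul(2, V), Mul(Mul(2, V), Mul(Rational(1, 2), Pow(V, -1)))) = Mul(Mul(2, V), 1) = Mul(2, V))
Mul(Add(Function('Z')(-172), -47137), Add(-30032, -24991)) = Mul(Add(Mul(2, -172), -47137), Add(-30032, -24991)) = Mul(Add(-344, -47137), -55023) = Mul(-47481, -55023) = 2612547063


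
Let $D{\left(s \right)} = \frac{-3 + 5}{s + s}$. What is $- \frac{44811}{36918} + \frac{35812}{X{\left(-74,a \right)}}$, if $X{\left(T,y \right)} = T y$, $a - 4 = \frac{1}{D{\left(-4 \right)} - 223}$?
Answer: $- \frac{16562131395}{135382408} \approx -122.34$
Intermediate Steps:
$D{\left(s \right)} = \frac{1}{s}$ ($D{\left(s \right)} = \frac{2}{2 s} = 2 \frac{1}{2 s} = \frac{1}{s}$)
$a = \frac{3568}{893}$ ($a = 4 + \frac{1}{\frac{1}{-4} - 223} = 4 + \frac{1}{- \frac{1}{4} - 223} = 4 + \frac{1}{- \frac{893}{4}} = 4 - \frac{4}{893} = \frac{3568}{893} \approx 3.9955$)
$- \frac{44811}{36918} + \frac{35812}{X{\left(-74,a \right)}} = - \frac{44811}{36918} + \frac{35812}{\left(-74\right) \frac{3568}{893}} = \left(-44811\right) \frac{1}{36918} + \frac{35812}{- \frac{264032}{893}} = - \frac{4979}{4102} + 35812 \left(- \frac{893}{264032}\right) = - \frac{4979}{4102} - \frac{7995029}{66008} = - \frac{16562131395}{135382408}$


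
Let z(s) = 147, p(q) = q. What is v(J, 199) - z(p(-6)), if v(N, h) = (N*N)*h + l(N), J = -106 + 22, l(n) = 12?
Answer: 1404009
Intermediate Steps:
J = -84
v(N, h) = 12 + h*N**2 (v(N, h) = (N*N)*h + 12 = N**2*h + 12 = h*N**2 + 12 = 12 + h*N**2)
v(J, 199) - z(p(-6)) = (12 + 199*(-84)**2) - 1*147 = (12 + 199*7056) - 147 = (12 + 1404144) - 147 = 1404156 - 147 = 1404009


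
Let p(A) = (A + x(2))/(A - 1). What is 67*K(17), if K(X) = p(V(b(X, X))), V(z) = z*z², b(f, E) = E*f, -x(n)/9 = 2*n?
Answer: 231030673/3448224 ≈ 67.000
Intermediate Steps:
x(n) = -18*n
V(z) = z³
p(A) = (-36 + A)/(-1 + A) (p(A) = (A - 18*2)/(A - 1) = (A - 36)/(-1 + A) = (-36 + A)/(-1 + A))
K(X) = (-36 + X⁶)/(-1 + X⁶) (K(X) = (-36 + (X*X)³)/(-1 + (X*X)³) = (-36 + (X²)³)/(-1 + (X²)³) = (-36 + X⁶)/(-1 + X⁶))
67*K(17) = 67*((-36 + 17⁶)/(-1 + 17⁶)) = 67*((-36 + 24137569)/(-1 + 24137569)) = 67*(24137533/24137568) = 67*((1/24137568)*24137533) = 67*(3448219/3448224) = 231030673/3448224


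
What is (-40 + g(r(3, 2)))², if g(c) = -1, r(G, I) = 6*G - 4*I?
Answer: 1681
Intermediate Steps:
r(G, I) = -4*I + 6*G
(-40 + g(r(3, 2)))² = (-40 - 1)² = (-41)² = 1681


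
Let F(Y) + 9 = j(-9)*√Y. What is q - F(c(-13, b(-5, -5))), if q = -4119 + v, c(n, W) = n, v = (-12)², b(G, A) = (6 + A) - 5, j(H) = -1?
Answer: -3966 + I*√13 ≈ -3966.0 + 3.6056*I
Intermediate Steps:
b(G, A) = 1 + A
v = 144
F(Y) = -9 - √Y
q = -3975 (q = -4119 + 144 = -3975)
q - F(c(-13, b(-5, -5))) = -3975 - (-9 - √(-13)) = -3975 - (-9 - I*√13) = -3975 + (9 + I*√13) = -3966 + I*√13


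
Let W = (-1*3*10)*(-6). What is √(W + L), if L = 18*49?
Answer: 3*√118 ≈ 32.588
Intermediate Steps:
L = 882
W = 180 (W = -3*10*(-6) = -30*(-6) = 180)
√(W + L) = √(180 + 882) = √1062 = 3*√118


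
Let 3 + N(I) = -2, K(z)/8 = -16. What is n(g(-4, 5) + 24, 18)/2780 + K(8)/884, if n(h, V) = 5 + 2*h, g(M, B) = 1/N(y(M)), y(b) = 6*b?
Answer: -386677/3071900 ≈ -0.12588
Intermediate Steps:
K(z) = -128 (K(z) = 8*(-16) = -128)
N(I) = -5 (N(I) = -3 - 2 = -5)
g(M, B) = -⅕ (g(M, B) = 1/(-5) = -⅕)
n(g(-4, 5) + 24, 18)/2780 + K(8)/884 = (5 + 2*(-⅕ + 24))/2780 - 128/884 = (5 + 2*(119/5))*(1/2780) - 128*1/884 = (5 + 238/5)*(1/2780) - 32/221 = (263/5)*(1/2780) - 32/221 = 263/13900 - 32/221 = -386677/3071900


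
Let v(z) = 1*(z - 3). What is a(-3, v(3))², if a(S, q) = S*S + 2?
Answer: 121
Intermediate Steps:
v(z) = -3 + z (v(z) = 1*(-3 + z) = -3 + z)
a(S, q) = 2 + S² (a(S, q) = S² + 2 = 2 + S²)
a(-3, v(3))² = (2 + (-3)²)² = (2 + 9)² = 11² = 121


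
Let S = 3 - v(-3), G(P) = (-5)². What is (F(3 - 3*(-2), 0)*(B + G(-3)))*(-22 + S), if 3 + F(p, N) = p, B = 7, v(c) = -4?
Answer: -2880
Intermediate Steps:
F(p, N) = -3 + p
G(P) = 25
S = 7 (S = 3 - 1*(-4) = 3 + 4 = 7)
(F(3 - 3*(-2), 0)*(B + G(-3)))*(-22 + S) = ((-3 + (3 - 3*(-2)))*(7 + 25))*(-22 + 7) = ((-3 + (3 + 6))*32)*(-15) = ((-3 + 9)*32)*(-15) = (6*32)*(-15) = 192*(-15) = -2880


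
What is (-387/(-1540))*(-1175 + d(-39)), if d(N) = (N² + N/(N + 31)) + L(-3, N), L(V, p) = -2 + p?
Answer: 959373/12320 ≈ 77.871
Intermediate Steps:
d(N) = -2 + N + N² + N/(31 + N) (d(N) = (N² + N/(N + 31)) + (-2 + N) = (N² + N/(31 + N)) + (-2 + N) = -2 + N + N² + N/(31 + N))
(-387/(-1540))*(-1175 + d(-39)) = (-387/(-1540))*(-1175 + (-62 + (-39)³ + 30*(-39) + 32*(-39)²)/(31 - 39)) = (-387*(-1/1540))*(-1175 + (-62 - 59319 - 1170 + 32*1521)/(-8)) = 387*(-1175 - (-62 - 59319 - 1170 + 48672)/8)/1540 = 387*(-1175 - ⅛*(-11879))/1540 = 387*(-1175 + 11879/8)/1540 = (387/1540)*(2479/8) = 959373/12320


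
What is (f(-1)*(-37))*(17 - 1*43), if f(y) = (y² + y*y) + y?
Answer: 962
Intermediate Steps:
f(y) = y + 2*y² (f(y) = (y² + y²) + y = 2*y² + y = y + 2*y²)
(f(-1)*(-37))*(17 - 1*43) = (-(1 + 2*(-1))*(-37))*(17 - 1*43) = (-(1 - 2)*(-37))*(17 - 43) = (-1*(-1)*(-37))*(-26) = (1*(-37))*(-26) = -37*(-26) = 962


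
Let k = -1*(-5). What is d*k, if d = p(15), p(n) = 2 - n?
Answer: -65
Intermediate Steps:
k = 5
d = -13 (d = 2 - 1*15 = 2 - 15 = -13)
d*k = -13*5 = -65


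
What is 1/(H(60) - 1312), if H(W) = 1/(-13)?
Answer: -13/17057 ≈ -0.00076215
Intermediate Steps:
H(W) = -1/13
1/(H(60) - 1312) = 1/(-1/13 - 1312) = 1/(-17057/13) = -13/17057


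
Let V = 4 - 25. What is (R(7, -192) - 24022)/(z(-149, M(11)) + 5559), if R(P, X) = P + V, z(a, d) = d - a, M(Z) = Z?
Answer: -24036/5719 ≈ -4.2028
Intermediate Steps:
V = -21
R(P, X) = -21 + P (R(P, X) = P - 21 = -21 + P)
(R(7, -192) - 24022)/(z(-149, M(11)) + 5559) = ((-21 + 7) - 24022)/((11 - 1*(-149)) + 5559) = (-14 - 24022)/((11 + 149) + 5559) = -24036/(160 + 5559) = -24036/5719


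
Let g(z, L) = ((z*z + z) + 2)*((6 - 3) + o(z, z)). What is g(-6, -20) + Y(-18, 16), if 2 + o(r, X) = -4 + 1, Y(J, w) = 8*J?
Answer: -208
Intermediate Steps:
o(r, X) = -5 (o(r, X) = -2 + (-4 + 1) = -2 - 3 = -5)
g(z, L) = -4 - 2*z - 2*z² (g(z, L) = ((z*z + z) + 2)*((6 - 3) - 5) = ((z² + z) + 2)*(3 - 5) = ((z + z²) + 2)*(-2) = (2 + z + z²)*(-2) = -4 - 2*z - 2*z²)
g(-6, -20) + Y(-18, 16) = (-4 - 2*(-6) - 2*(-6)²) + 8*(-18) = (-4 + 12 - 2*36) - 144 = (-4 + 12 - 72) - 144 = -64 - 144 = -208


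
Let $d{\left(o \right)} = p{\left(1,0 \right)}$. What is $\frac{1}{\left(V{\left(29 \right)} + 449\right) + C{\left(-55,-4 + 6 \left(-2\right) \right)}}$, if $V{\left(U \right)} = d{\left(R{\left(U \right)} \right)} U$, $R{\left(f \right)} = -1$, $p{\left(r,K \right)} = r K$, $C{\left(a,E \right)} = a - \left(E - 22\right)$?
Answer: $\frac{1}{432} \approx 0.0023148$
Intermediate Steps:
$C{\left(a,E \right)} = 22 + a - E$ ($C{\left(a,E \right)} = a - \left(-22 + E\right) = 22 + a - E$)
$p{\left(r,K \right)} = K r$
$d{\left(o \right)} = 0$ ($d{\left(o \right)} = 0 \cdot 1 = 0$)
$V{\left(U \right)} = 0$ ($V{\left(U \right)} = 0 U = 0$)
$\frac{1}{\left(V{\left(29 \right)} + 449\right) + C{\left(-55,-4 + 6 \left(-2\right) \right)}} = \frac{1}{\left(0 + 449\right) - \left(29 - 12\right)} = \frac{1}{449 - 17} = \frac{1}{432}$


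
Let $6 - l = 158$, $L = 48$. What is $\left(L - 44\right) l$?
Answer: $-608$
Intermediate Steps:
$l = -152$ ($l = 6 - 158 = -152$)
$\left(L - 44\right) l = \left(48 - 44\right) \left(-152\right) = 4 \left(-152\right) = -608$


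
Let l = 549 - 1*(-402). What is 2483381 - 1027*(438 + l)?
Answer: 1056878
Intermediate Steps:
l = 951 (l = 549 + 402 = 951)
2483381 - 1027*(438 + l) = 2483381 - 1027*(438 + 951) = 2483381 - 1027*1389 = 2483381 - 1426503 = 1056878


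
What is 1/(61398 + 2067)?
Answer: 1/63465 ≈ 1.5757e-5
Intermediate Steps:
1/(61398 + 2067) = 1/63465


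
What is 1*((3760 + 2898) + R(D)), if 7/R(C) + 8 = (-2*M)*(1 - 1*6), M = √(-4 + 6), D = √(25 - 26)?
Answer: 113193/17 + 35*√2/68 ≈ 6659.1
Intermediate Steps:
D = I (D = √(-1) = I ≈ 1.0*I)
M = √2 ≈ 1.4142
R(C) = 7/(-8 + 10*√2) (R(C) = 7/(-8 + (-2*√2)*(1 - 1*6)) = 7/(-8 + (-2*√2)*(1 - 6)) = 7/(-8 - 2*√2*(-5)) = 7/(-8 + 10*√2))
1*((3760 + 2898) + R(D)) = 1*((3760 + 2898) + (7/17 + 35*√2/68)) = 1*(6658 + (7/17 + 35*√2/68)) = 1*(113193/17 + 35*√2/68) = 113193/17 + 35*√2/68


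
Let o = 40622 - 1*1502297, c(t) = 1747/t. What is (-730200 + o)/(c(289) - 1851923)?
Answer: 5067615/4281632 ≈ 1.1836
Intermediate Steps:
o = -1461675 (o = 40622 - 1502297 = -1461675)
(-730200 + o)/(c(289) - 1851923) = (-730200 - 1461675)/(1747/289 - 1851923) = -2191875/(1747*(1/289) - 1851923) = -2191875/(1747/289 - 1851923) = -2191875/(-535204000/289) = -2191875*(-289/535204000) = 5067615/4281632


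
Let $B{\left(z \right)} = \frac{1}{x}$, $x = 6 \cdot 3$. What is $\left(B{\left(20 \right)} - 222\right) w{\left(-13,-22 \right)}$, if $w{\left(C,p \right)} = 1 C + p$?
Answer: $\frac{139825}{18} \approx 7768.1$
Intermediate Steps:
$x = 18$
$w{\left(C,p \right)} = C + p$
$B{\left(z \right)} = \frac{1}{18}$
$\left(B{\left(20 \right)} - 222\right) w{\left(-13,-22 \right)} = \left(\frac{1}{18} - 222\right) \left(-13 - 22\right) = \left(- \frac{3995}{18}\right) \left(-35\right) = \frac{139825}{18}$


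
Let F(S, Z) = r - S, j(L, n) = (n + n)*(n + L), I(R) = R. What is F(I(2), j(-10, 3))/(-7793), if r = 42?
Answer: -40/7793 ≈ -0.0051328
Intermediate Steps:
j(L, n) = 2*n*(L + n) (j(L, n) = (2*n)*(L + n) = 2*n*(L + n))
F(S, Z) = 42 - S
F(I(2), j(-10, 3))/(-7793) = (42 - 1*2)/(-7793) = (42 - 2)*(-1/7793) = 40*(-1/7793) = -40/7793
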